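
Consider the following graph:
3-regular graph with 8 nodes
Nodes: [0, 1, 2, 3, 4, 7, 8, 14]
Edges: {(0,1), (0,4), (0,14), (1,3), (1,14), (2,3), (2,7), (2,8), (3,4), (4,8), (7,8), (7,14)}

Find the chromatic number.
Clique number ω(G) = 3 (lower bound: χ ≥ ω).
The clique on [0, 1, 14] has size 3, forcing χ ≥ 3, and the coloring below uses 3 colors, so χ(G) = 3.
A valid 3-coloring: color 1: [3, 8, 14]; color 2: [1, 2, 4]; color 3: [0, 7].

χ(G) = 3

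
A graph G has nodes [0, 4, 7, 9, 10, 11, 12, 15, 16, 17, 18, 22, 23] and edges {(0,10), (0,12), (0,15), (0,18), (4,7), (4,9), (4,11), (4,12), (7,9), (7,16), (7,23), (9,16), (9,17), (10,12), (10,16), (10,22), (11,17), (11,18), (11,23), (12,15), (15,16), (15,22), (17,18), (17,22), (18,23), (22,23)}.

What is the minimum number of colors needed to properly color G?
Clique number ω(G) = 3 (lower bound: χ ≥ ω).
The clique on [0, 10, 12] has size 3, forcing χ ≥ 3, and the coloring below uses 3 colors, so χ(G) = 3.
A valid 3-coloring: color 1: [7, 10, 15, 18]; color 2: [0, 4, 16, 17, 23]; color 3: [9, 11, 12, 22].

χ(G) = 3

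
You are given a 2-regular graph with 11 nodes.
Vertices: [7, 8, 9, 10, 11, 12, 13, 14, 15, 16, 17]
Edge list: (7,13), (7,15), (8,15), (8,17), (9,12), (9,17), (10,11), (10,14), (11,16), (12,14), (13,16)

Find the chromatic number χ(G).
Clique number ω(G) = 2 (lower bound: χ ≥ ω).
Odd cycle [7, 15, 8, 17, 9, 12, 14, 10, 11, 16, 13] needs 3 colors (χ ≥ 3).
The coloring below uses 3 colors, so χ(G) = 3.
A valid 3-coloring: color 1: [7, 8, 9, 10, 16]; color 2: [11, 12, 13, 15, 17]; color 3: [14].

χ(G) = 3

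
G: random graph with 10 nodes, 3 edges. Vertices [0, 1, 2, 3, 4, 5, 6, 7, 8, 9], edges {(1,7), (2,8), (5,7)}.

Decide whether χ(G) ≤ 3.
Yes, G is 3-colorable

A valid 3-coloring: color 1: [0, 2, 3, 4, 6, 7, 9]; color 2: [1, 5, 8].
(χ(G) = 2 ≤ 3.)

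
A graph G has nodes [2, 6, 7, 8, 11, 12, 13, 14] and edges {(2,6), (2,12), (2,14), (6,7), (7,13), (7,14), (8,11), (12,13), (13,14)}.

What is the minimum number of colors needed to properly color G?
χ(G) = 3

Clique number ω(G) = 3 (lower bound: χ ≥ ω).
The clique on [7, 13, 14] has size 3, forcing χ ≥ 3, and the coloring below uses 3 colors, so χ(G) = 3.
A valid 3-coloring: color 1: [2, 11, 13]; color 2: [6, 8, 12, 14]; color 3: [7].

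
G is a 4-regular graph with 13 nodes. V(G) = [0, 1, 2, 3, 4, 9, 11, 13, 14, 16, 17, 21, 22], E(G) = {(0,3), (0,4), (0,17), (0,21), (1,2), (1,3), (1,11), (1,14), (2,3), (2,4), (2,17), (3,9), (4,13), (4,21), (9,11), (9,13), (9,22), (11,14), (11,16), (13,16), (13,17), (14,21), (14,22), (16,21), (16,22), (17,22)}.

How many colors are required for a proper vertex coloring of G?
χ(G) = 3

Clique number ω(G) = 3 (lower bound: χ ≥ ω).
The clique on [0, 4, 21] has size 3, forcing χ ≥ 3, and the coloring below uses 3 colors, so χ(G) = 3.
A valid 3-coloring: color 1: [2, 11, 13, 21, 22]; color 2: [3, 4, 14, 16, 17]; color 3: [0, 1, 9].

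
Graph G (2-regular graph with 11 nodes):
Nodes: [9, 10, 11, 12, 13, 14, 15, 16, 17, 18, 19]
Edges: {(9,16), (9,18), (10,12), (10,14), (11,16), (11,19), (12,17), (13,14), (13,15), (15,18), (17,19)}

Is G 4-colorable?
A valid 4-coloring: color 1: [12, 14, 15, 16, 19]; color 2: [9, 10, 11, 13, 17]; color 3: [18].
(χ(G) = 3 ≤ 4.)

Yes, G is 4-colorable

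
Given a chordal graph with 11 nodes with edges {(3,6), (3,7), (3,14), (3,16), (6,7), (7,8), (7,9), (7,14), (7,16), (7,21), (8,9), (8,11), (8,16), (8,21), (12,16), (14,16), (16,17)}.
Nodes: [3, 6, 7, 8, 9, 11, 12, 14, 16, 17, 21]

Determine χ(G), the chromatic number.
Clique number ω(G) = 4 (lower bound: χ ≥ ω).
The clique on [3, 7, 14, 16] has size 4, forcing χ ≥ 4, and the coloring below uses 4 colors, so χ(G) = 4.
A valid 4-coloring: color 1: [7, 11, 12, 17]; color 2: [6, 9, 16, 21]; color 3: [3, 8]; color 4: [14].

χ(G) = 4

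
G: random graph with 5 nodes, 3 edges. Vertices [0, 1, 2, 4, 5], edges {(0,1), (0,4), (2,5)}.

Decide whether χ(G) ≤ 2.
A valid 2-coloring: color 1: [0, 5]; color 2: [1, 2, 4].
(χ(G) = 2 ≤ 2.)

Yes, G is 2-colorable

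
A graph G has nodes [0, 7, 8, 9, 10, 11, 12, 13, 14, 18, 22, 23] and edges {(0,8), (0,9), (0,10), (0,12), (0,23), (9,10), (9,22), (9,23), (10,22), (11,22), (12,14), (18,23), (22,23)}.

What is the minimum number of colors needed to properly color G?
Clique number ω(G) = 3 (lower bound: χ ≥ ω).
The clique on [0, 9, 10] has size 3, forcing χ ≥ 3, and the coloring below uses 3 colors, so χ(G) = 3.
A valid 3-coloring: color 1: [0, 7, 13, 14, 18, 22]; color 2: [8, 9, 11, 12]; color 3: [10, 23].

χ(G) = 3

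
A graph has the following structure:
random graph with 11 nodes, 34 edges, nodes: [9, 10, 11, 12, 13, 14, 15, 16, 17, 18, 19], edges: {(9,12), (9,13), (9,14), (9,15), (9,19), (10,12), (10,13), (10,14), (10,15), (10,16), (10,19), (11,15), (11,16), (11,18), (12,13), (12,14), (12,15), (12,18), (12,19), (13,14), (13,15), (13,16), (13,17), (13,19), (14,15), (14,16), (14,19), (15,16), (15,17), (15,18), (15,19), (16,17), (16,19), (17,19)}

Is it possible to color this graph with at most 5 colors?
No, G is not 5-colorable

The clique on vertices [9, 12, 13, 14, 15, 19] has size 6 > 5, so it alone needs 6 colors.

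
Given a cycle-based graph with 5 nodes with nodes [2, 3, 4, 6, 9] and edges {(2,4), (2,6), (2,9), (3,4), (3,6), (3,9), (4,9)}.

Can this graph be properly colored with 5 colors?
Yes, G is 5-colorable

A valid 5-coloring: color 1: [2, 3]; color 2: [4, 6]; color 3: [9].
(χ(G) = 3 ≤ 5.)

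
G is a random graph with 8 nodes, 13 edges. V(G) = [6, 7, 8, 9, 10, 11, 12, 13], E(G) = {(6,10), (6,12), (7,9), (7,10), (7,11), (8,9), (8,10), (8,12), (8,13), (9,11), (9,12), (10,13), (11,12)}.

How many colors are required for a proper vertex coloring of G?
χ(G) = 3

Clique number ω(G) = 3 (lower bound: χ ≥ ω).
The clique on [8, 9, 12] has size 3, forcing χ ≥ 3, and the coloring below uses 3 colors, so χ(G) = 3.
A valid 3-coloring: color 1: [7, 12, 13]; color 2: [6, 8, 11]; color 3: [9, 10].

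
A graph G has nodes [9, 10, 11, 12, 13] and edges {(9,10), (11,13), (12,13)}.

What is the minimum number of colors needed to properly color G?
Clique number ω(G) = 2 (lower bound: χ ≥ ω).
The graph is bipartite (no odd cycle), so 2 colors suffice: χ(G) = 2.
A valid 2-coloring: color 1: [10, 13]; color 2: [9, 11, 12].

χ(G) = 2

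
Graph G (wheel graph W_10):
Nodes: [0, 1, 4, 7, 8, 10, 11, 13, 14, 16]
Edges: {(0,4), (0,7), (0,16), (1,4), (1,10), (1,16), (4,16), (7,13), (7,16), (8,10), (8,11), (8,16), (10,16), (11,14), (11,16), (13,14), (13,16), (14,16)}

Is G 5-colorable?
A valid 5-coloring: color 1: [16]; color 2: [4, 7, 10, 14]; color 3: [0, 1, 8, 13]; color 4: [11].
(χ(G) = 4 ≤ 5.)

Yes, G is 5-colorable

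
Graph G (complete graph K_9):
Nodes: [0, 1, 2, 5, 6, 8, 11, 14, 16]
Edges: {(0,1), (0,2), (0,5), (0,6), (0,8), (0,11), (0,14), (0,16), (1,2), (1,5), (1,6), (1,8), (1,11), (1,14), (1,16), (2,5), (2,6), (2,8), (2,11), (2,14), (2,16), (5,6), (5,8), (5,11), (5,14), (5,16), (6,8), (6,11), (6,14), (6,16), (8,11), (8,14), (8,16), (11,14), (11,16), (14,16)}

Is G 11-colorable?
A valid 11-coloring: color 1: [0]; color 2: [6]; color 3: [16]; color 4: [5]; color 5: [1]; color 6: [2]; color 7: [14]; color 8: [8]; color 9: [11].
(χ(G) = 9 ≤ 11.)

Yes, G is 11-colorable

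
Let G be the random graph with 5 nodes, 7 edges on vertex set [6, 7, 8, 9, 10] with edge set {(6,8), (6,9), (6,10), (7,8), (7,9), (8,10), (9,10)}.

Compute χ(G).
Clique number ω(G) = 3 (lower bound: χ ≥ ω).
The clique on [6, 8, 10] has size 3, forcing χ ≥ 3, and the coloring below uses 3 colors, so χ(G) = 3.
A valid 3-coloring: color 1: [6, 7]; color 2: [8, 9]; color 3: [10].

χ(G) = 3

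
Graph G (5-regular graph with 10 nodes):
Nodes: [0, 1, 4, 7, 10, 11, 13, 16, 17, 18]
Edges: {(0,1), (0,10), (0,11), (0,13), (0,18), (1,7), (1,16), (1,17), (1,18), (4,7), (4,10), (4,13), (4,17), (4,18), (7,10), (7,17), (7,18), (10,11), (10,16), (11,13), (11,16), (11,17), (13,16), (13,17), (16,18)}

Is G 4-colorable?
Yes, G is 4-colorable

A valid 4-coloring: color 1: [10, 17, 18]; color 2: [1, 4, 11]; color 3: [7, 13]; color 4: [0, 16].
(χ(G) = 4 ≤ 4.)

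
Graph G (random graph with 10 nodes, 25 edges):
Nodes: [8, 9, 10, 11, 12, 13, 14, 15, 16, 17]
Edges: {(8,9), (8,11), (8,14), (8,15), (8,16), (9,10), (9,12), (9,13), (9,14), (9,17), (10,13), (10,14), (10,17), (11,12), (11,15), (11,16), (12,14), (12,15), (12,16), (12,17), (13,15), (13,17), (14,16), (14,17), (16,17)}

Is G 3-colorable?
No, G is not 3-colorable

The clique on vertices [12, 14, 16, 17] has size 4 > 3, so it alone needs 4 colors.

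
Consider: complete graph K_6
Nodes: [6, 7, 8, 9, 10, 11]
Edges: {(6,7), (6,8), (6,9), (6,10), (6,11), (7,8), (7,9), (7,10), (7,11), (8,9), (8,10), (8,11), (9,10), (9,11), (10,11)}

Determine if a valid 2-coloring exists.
The clique on vertices [6, 7, 8, 9, 10, 11] has size 6 > 2, so it alone needs 6 colors.

No, G is not 2-colorable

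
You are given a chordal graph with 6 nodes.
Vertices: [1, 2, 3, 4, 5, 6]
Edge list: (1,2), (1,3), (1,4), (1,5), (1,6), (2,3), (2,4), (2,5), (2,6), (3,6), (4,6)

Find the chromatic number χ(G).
χ(G) = 4

Clique number ω(G) = 4 (lower bound: χ ≥ ω).
The clique on [1, 2, 3, 6] has size 4, forcing χ ≥ 4, and the coloring below uses 4 colors, so χ(G) = 4.
A valid 4-coloring: color 1: [1]; color 2: [2]; color 3: [5, 6]; color 4: [3, 4].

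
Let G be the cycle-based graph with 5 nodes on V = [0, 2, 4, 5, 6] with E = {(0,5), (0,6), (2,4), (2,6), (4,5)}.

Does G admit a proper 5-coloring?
Yes, G is 5-colorable

A valid 5-coloring: color 1: [4, 6]; color 2: [0, 2]; color 3: [5].
(χ(G) = 3 ≤ 5.)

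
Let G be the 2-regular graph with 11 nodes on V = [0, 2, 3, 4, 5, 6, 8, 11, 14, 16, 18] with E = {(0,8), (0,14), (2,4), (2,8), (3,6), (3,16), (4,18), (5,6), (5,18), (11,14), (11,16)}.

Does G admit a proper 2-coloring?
Odd cycle [3, 16, 11, 14, 0, 8, 2, 4, 18, 5, 6] needs 3 colors (χ ≥ 3).
Hence χ(G) ≥ 3 > 2, so no proper 2-coloring exists.

No, G is not 2-colorable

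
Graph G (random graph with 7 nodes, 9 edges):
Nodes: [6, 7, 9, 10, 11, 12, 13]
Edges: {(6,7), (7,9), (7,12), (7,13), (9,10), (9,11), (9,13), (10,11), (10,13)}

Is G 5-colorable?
Yes, G is 5-colorable

A valid 5-coloring: color 1: [7, 10]; color 2: [6, 9, 12]; color 3: [11, 13].
(χ(G) = 3 ≤ 5.)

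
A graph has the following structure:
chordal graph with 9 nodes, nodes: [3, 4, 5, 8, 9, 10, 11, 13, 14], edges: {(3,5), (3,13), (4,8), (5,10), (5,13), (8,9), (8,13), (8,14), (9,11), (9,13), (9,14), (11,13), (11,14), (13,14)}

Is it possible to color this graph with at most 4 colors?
A valid 4-coloring: color 1: [4, 10, 13]; color 2: [5, 14]; color 3: [3, 9]; color 4: [8, 11].
(χ(G) = 4 ≤ 4.)

Yes, G is 4-colorable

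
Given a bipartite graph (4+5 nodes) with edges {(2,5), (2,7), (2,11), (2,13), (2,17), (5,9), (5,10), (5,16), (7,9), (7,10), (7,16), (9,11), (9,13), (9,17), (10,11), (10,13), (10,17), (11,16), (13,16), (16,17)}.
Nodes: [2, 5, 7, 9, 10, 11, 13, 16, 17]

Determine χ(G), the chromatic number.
Clique number ω(G) = 2 (lower bound: χ ≥ ω).
The graph is bipartite (no odd cycle), so 2 colors suffice: χ(G) = 2.
A valid 2-coloring: color 1: [2, 9, 10, 16]; color 2: [5, 7, 11, 13, 17].

χ(G) = 2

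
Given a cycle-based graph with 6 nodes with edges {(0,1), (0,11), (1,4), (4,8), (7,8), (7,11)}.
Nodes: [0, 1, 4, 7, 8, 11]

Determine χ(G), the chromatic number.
Clique number ω(G) = 2 (lower bound: χ ≥ ω).
The graph is bipartite (no odd cycle), so 2 colors suffice: χ(G) = 2.
A valid 2-coloring: color 1: [0, 4, 7]; color 2: [1, 8, 11].

χ(G) = 2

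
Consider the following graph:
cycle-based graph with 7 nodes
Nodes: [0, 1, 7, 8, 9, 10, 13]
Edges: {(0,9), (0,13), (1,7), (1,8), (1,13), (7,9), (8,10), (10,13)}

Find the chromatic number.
χ(G) = 3

Clique number ω(G) = 2 (lower bound: χ ≥ ω).
Odd cycle [13, 1, 7, 9, 0] needs 3 colors (χ ≥ 3).
The coloring below uses 3 colors, so χ(G) = 3.
A valid 3-coloring: color 1: [8, 9, 13]; color 2: [0, 1, 10]; color 3: [7].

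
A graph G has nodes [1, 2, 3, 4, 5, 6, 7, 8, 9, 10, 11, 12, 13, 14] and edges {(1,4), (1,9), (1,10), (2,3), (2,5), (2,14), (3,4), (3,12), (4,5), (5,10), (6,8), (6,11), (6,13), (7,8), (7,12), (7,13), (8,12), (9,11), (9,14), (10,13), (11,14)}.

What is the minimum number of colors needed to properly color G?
χ(G) = 3

Clique number ω(G) = 3 (lower bound: χ ≥ ω).
The clique on [7, 8, 12] has size 3, forcing χ ≥ 3, and the coloring below uses 3 colors, so χ(G) = 3.
A valid 3-coloring: color 1: [1, 3, 5, 7, 11]; color 2: [4, 6, 10, 12, 14]; color 3: [2, 8, 9, 13].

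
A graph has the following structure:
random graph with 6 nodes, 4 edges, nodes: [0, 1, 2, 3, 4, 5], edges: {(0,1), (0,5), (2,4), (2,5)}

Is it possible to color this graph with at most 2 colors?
Yes, G is 2-colorable

A valid 2-coloring: color 1: [0, 2, 3]; color 2: [1, 4, 5].
(χ(G) = 2 ≤ 2.)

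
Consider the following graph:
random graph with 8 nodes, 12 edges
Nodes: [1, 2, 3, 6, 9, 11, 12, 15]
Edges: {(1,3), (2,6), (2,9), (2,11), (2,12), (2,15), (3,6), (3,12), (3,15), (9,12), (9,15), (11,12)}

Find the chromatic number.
χ(G) = 3

Clique number ω(G) = 3 (lower bound: χ ≥ ω).
The clique on [2, 9, 12] has size 3, forcing χ ≥ 3, and the coloring below uses 3 colors, so χ(G) = 3.
A valid 3-coloring: color 1: [2, 3]; color 2: [1, 6, 12, 15]; color 3: [9, 11].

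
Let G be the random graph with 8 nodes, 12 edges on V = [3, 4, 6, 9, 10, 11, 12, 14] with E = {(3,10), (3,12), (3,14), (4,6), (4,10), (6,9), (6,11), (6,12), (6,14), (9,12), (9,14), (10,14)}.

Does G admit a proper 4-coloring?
Yes, G is 4-colorable

A valid 4-coloring: color 1: [6, 10]; color 2: [4, 11, 12, 14]; color 3: [3, 9].
(χ(G) = 3 ≤ 4.)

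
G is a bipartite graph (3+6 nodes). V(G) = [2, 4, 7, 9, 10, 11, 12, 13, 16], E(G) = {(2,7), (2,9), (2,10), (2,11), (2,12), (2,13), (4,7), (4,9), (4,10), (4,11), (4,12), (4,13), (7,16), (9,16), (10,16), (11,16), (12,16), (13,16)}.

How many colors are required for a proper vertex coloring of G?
χ(G) = 2

Clique number ω(G) = 2 (lower bound: χ ≥ ω).
The graph is bipartite (no odd cycle), so 2 colors suffice: χ(G) = 2.
A valid 2-coloring: color 1: [2, 4, 16]; color 2: [7, 9, 10, 11, 12, 13].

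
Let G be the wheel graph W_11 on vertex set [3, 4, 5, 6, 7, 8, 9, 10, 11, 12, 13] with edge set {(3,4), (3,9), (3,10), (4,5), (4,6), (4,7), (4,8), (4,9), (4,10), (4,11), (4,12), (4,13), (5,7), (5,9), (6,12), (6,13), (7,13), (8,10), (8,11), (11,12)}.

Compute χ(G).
Clique number ω(G) = 3 (lower bound: χ ≥ ω).
The clique on [3, 4, 9] has size 3, forcing χ ≥ 3, and the coloring below uses 3 colors, so χ(G) = 3.
A valid 3-coloring: color 1: [4]; color 2: [6, 7, 9, 10, 11]; color 3: [3, 5, 8, 12, 13].

χ(G) = 3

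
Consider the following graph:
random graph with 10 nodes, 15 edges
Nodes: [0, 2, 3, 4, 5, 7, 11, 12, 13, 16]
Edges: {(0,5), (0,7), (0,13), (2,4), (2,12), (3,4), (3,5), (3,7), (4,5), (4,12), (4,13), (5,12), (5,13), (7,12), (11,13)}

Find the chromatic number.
Clique number ω(G) = 3 (lower bound: χ ≥ ω).
The clique on [0, 5, 13] has size 3, forcing χ ≥ 3, and the coloring below uses 3 colors, so χ(G) = 3.
A valid 3-coloring: color 1: [0, 4, 11, 16]; color 2: [2, 5, 7]; color 3: [3, 12, 13].

χ(G) = 3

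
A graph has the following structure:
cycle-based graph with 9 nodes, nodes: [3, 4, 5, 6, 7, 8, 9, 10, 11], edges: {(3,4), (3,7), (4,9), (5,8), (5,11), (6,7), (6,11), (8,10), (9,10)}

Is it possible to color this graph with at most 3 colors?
A valid 3-coloring: color 1: [3, 5, 6, 9]; color 2: [4, 7, 8, 11]; color 3: [10].
(χ(G) = 3 ≤ 3.)

Yes, G is 3-colorable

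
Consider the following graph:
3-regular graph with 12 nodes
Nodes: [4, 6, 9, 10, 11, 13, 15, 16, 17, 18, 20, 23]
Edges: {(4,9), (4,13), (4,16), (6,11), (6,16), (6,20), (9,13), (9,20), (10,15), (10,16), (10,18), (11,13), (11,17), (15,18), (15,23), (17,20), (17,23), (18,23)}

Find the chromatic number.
Clique number ω(G) = 3 (lower bound: χ ≥ ω).
The clique on [4, 9, 13] has size 3, forcing χ ≥ 3, and the coloring below uses 3 colors, so χ(G) = 3.
A valid 3-coloring: color 1: [4, 6, 17, 18]; color 2: [13, 15, 16, 20]; color 3: [9, 10, 11, 23].

χ(G) = 3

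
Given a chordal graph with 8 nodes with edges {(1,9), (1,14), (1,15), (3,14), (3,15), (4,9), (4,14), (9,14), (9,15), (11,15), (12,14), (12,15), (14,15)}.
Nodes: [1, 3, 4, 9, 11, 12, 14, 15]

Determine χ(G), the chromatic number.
χ(G) = 4

Clique number ω(G) = 4 (lower bound: χ ≥ ω).
The clique on [1, 9, 14, 15] has size 4, forcing χ ≥ 4, and the coloring below uses 4 colors, so χ(G) = 4.
A valid 4-coloring: color 1: [11, 14]; color 2: [4, 15]; color 3: [3, 9, 12]; color 4: [1].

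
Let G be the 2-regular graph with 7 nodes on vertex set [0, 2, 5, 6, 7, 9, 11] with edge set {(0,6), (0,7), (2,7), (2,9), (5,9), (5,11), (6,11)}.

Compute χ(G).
Clique number ω(G) = 2 (lower bound: χ ≥ ω).
Odd cycle [11, 5, 9, 2, 7, 0, 6] needs 3 colors (χ ≥ 3).
The coloring below uses 3 colors, so χ(G) = 3.
A valid 3-coloring: color 1: [0, 2, 5]; color 2: [6, 7, 9]; color 3: [11].

χ(G) = 3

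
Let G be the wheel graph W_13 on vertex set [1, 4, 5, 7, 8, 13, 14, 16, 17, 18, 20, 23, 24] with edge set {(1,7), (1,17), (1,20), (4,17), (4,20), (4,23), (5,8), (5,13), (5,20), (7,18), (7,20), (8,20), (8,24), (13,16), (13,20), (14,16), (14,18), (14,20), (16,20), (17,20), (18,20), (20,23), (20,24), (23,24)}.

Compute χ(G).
Clique number ω(G) = 3 (lower bound: χ ≥ ω).
The clique on [1, 17, 20] has size 3, forcing χ ≥ 3, and the coloring below uses 3 colors, so χ(G) = 3.
A valid 3-coloring: color 1: [20]; color 2: [1, 4, 5, 16, 18, 24]; color 3: [7, 8, 13, 14, 17, 23].

χ(G) = 3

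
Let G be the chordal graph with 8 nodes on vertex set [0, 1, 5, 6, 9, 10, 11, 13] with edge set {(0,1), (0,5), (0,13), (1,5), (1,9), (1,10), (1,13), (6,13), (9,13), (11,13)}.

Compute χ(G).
χ(G) = 3

Clique number ω(G) = 3 (lower bound: χ ≥ ω).
The clique on [0, 1, 5] has size 3, forcing χ ≥ 3, and the coloring below uses 3 colors, so χ(G) = 3.
A valid 3-coloring: color 1: [5, 10, 13]; color 2: [1, 6, 11]; color 3: [0, 9].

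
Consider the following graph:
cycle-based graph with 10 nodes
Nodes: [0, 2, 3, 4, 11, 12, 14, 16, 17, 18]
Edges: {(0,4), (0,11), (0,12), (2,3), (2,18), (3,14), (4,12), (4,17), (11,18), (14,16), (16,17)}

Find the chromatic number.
Clique number ω(G) = 3 (lower bound: χ ≥ ω).
The clique on [0, 4, 12] has size 3, forcing χ ≥ 3, and the coloring below uses 3 colors, so χ(G) = 3.
A valid 3-coloring: color 1: [2, 4, 11, 14]; color 2: [0, 3, 17, 18]; color 3: [12, 16].

χ(G) = 3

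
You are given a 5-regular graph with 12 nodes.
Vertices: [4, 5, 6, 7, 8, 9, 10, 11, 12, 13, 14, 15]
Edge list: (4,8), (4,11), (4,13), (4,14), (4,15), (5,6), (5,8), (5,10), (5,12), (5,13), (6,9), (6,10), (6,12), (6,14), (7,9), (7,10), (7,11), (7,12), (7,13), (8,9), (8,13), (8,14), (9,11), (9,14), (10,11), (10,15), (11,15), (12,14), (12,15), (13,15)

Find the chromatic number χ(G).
χ(G) = 4

Clique number ω(G) = 3 (lower bound: χ ≥ ω).
Suppose a proper 3-coloring c exists. The clique [4, 8, 13] takes 3 distinct colors; by symmetry let c(4) = 1, c(8) = 2, c(13) = 3.
- Vertex 5: neighbors [8, 13] already have colors [2, 3] ⇒ c(5) = 1.
- Vertex 14: neighbors [4, 8] already have colors [1, 2] ⇒ c(14) = 3.
- Vertex 6: neighbors [5, 14] already have colors [1, 3] ⇒ c(6) = 2.
- Vertex 12: neighbors [5, 6, 14] already have colors [1, 2, 3] — all 3 colors blocked. Contradiction.
The forced assignments end in a contradiction, so G has no proper 3-coloring (χ ≥ 4).
The coloring below uses 4 colors, so χ(G) = 4.
A valid 4-coloring: color 1: [9, 10, 12, 13]; color 2: [5, 11, 14]; color 3: [6, 7, 8, 15]; color 4: [4].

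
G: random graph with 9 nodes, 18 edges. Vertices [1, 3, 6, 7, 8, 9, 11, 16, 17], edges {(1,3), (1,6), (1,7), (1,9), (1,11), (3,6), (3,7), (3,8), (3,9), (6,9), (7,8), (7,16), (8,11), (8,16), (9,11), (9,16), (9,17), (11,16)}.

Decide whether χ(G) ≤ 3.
The clique on vertices [1, 3, 6, 9] has size 4 > 3, so it alone needs 4 colors.

No, G is not 3-colorable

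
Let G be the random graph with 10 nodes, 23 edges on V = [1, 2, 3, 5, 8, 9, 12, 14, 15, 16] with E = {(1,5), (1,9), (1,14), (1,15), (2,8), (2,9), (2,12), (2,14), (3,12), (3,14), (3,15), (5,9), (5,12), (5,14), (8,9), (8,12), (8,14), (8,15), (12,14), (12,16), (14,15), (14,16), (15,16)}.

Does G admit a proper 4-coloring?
Yes, G is 4-colorable

A valid 4-coloring: color 1: [9, 14]; color 2: [12, 15]; color 3: [3, 5, 8, 16]; color 4: [1, 2].
(χ(G) = 4 ≤ 4.)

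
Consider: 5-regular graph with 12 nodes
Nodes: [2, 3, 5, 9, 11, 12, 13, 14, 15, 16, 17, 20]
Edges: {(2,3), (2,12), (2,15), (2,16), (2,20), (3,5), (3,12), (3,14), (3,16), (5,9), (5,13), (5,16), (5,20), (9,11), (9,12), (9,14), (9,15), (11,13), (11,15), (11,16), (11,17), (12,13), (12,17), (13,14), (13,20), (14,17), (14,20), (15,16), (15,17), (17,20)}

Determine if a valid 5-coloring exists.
Yes, G is 5-colorable

A valid 5-coloring: color 1: [2, 5, 11, 14]; color 2: [9, 13, 16, 17]; color 3: [3, 15, 20]; color 4: [12].
(χ(G) = 4 ≤ 5.)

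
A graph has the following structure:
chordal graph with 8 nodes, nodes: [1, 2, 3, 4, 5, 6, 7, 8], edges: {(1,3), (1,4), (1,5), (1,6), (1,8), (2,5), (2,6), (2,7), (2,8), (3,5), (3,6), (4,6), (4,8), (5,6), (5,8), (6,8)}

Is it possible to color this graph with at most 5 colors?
Yes, G is 5-colorable

A valid 5-coloring: color 1: [6, 7]; color 2: [4, 5]; color 3: [3, 8]; color 4: [1, 2].
(χ(G) = 4 ≤ 5.)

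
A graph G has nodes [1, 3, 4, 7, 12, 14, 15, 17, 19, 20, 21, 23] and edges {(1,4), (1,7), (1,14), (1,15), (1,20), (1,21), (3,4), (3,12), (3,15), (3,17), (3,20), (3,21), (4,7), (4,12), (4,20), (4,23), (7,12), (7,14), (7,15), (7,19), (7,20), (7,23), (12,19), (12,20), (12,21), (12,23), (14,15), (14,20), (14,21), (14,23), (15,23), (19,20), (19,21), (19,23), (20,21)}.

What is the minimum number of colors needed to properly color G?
Clique number ω(G) = 4 (lower bound: χ ≥ ω).
Odd cycle [7, 19, 21, 3, 4] needs 3 colors (χ ≥ 3).
Vertex 12 is adjacent to every vertex of [3, 4, 7, 19, 21], which already need 3 colors among themselves, so 12 needs a new color (χ ≥ 4).
Vertex 20 is adjacent to every vertex of [3, 4, 7, 12, 19, 21], which already need 4 colors among themselves, so 20 needs a new color (χ ≥ 5).
The coloring below uses 5 colors, so χ(G) = 5.
A valid 5-coloring: color 1: [15, 17, 20]; color 2: [3, 7]; color 3: [1, 12]; color 4: [4, 14, 19]; color 5: [21, 23].

χ(G) = 5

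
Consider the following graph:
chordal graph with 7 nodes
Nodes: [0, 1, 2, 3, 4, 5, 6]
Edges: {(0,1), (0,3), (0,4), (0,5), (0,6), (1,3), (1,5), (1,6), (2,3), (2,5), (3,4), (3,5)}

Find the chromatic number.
χ(G) = 4

Clique number ω(G) = 4 (lower bound: χ ≥ ω).
The clique on [0, 1, 3, 5] has size 4, forcing χ ≥ 4, and the coloring below uses 4 colors, so χ(G) = 4.
A valid 4-coloring: color 1: [0, 2]; color 2: [3, 6]; color 3: [4, 5]; color 4: [1].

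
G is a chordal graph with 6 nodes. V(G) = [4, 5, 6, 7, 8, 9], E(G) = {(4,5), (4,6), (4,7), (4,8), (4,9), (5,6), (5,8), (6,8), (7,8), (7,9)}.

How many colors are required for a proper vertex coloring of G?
χ(G) = 4

Clique number ω(G) = 4 (lower bound: χ ≥ ω).
The clique on [4, 5, 6, 8] has size 4, forcing χ ≥ 4, and the coloring below uses 4 colors, so χ(G) = 4.
A valid 4-coloring: color 1: [4]; color 2: [8, 9]; color 3: [6, 7]; color 4: [5].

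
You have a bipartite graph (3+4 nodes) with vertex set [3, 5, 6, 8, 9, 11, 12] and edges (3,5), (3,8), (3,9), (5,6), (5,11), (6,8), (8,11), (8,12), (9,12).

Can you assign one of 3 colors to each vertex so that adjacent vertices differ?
A valid 3-coloring: color 1: [5, 8, 9]; color 2: [3, 6, 11, 12].
(χ(G) = 2 ≤ 3.)

Yes, G is 3-colorable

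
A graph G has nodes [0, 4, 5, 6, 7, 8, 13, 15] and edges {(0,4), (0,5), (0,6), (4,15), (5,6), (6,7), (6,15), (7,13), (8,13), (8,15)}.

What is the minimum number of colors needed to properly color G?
Clique number ω(G) = 3 (lower bound: χ ≥ ω).
The clique on [0, 5, 6] has size 3, forcing χ ≥ 3, and the coloring below uses 3 colors, so χ(G) = 3.
A valid 3-coloring: color 1: [4, 6, 8]; color 2: [0, 13, 15]; color 3: [5, 7].

χ(G) = 3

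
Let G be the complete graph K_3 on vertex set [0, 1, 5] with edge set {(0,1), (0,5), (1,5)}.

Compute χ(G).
Clique number ω(G) = 3 (lower bound: χ ≥ ω).
The clique on [0, 1, 5] has size 3, forcing χ ≥ 3, and the coloring below uses 3 colors, so χ(G) = 3.
A valid 3-coloring: color 1: [5]; color 2: [0]; color 3: [1].

χ(G) = 3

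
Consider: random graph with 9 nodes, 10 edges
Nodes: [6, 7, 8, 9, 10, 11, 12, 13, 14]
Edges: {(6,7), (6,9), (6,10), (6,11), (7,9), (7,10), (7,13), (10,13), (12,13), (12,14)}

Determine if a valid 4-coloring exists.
Yes, G is 4-colorable

A valid 4-coloring: color 1: [6, 8, 13, 14]; color 2: [7, 11, 12]; color 3: [9, 10].
(χ(G) = 3 ≤ 4.)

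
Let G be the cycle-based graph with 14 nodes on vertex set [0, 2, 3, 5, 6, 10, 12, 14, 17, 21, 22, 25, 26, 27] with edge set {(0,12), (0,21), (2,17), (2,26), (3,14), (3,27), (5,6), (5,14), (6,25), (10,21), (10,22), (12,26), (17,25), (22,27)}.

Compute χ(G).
Clique number ω(G) = 2 (lower bound: χ ≥ ω).
The graph is bipartite (no odd cycle), so 2 colors suffice: χ(G) = 2.
A valid 2-coloring: color 1: [2, 3, 5, 12, 21, 22, 25]; color 2: [0, 6, 10, 14, 17, 26, 27].

χ(G) = 2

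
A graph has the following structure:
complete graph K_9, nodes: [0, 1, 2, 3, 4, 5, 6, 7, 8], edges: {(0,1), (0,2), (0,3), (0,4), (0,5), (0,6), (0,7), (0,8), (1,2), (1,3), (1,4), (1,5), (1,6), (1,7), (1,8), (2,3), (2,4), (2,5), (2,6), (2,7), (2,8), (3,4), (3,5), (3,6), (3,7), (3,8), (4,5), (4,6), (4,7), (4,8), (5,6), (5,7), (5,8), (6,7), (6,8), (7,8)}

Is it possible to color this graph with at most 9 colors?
A valid 9-coloring: color 1: [6]; color 2: [7]; color 3: [4]; color 4: [8]; color 5: [1]; color 6: [0]; color 7: [2]; color 8: [5]; color 9: [3].
(χ(G) = 9 ≤ 9.)

Yes, G is 9-colorable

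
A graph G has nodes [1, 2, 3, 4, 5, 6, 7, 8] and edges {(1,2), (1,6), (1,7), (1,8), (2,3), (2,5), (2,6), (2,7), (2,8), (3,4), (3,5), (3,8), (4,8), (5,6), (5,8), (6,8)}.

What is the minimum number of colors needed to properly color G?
Clique number ω(G) = 4 (lower bound: χ ≥ ω).
The clique on [1, 2, 6, 8] has size 4, forcing χ ≥ 4, and the coloring below uses 4 colors, so χ(G) = 4.
A valid 4-coloring: color 1: [7, 8]; color 2: [2, 4]; color 3: [1, 5]; color 4: [3, 6].

χ(G) = 4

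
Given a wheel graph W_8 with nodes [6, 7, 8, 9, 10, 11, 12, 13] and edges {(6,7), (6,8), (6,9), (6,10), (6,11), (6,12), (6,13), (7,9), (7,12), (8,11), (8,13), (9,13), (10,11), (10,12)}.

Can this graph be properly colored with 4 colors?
A valid 4-coloring: color 1: [6]; color 2: [7, 11, 13]; color 3: [8, 9, 12]; color 4: [10].
(χ(G) = 4 ≤ 4.)

Yes, G is 4-colorable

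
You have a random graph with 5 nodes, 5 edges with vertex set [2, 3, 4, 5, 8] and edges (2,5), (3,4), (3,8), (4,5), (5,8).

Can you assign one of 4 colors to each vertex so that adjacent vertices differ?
Yes, G is 4-colorable

A valid 4-coloring: color 1: [3, 5]; color 2: [2, 4, 8].
(χ(G) = 2 ≤ 4.)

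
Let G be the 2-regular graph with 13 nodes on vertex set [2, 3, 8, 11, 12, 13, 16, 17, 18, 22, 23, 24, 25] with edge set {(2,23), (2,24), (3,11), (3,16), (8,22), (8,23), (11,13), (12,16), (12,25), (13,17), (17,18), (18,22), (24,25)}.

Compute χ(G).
Clique number ω(G) = 2 (lower bound: χ ≥ ω).
Odd cycle [18, 22, 8, 23, 2, 24, 25, 12, 16, 3, 11, 13, 17] needs 3 colors (χ ≥ 3).
The coloring below uses 3 colors, so χ(G) = 3.
A valid 3-coloring: color 1: [2, 8, 13, 16, 18, 25]; color 2: [3, 12, 17, 22, 23, 24]; color 3: [11].

χ(G) = 3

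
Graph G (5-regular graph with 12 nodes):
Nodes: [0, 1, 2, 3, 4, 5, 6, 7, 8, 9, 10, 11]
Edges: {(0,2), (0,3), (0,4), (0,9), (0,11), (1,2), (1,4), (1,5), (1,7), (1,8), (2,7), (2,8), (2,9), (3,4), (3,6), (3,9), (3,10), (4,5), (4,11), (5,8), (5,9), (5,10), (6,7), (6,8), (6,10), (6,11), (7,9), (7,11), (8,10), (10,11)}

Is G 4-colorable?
Yes, G is 4-colorable

A valid 4-coloring: color 1: [0, 5, 7]; color 2: [1, 9, 10]; color 3: [2, 4, 6]; color 4: [3, 8, 11].
(χ(G) = 4 ≤ 4.)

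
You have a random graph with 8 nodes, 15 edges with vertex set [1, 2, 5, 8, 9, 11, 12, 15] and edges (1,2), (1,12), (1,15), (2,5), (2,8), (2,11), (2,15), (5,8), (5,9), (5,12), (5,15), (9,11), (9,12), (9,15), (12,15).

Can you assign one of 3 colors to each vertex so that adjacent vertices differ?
The clique on vertices [5, 9, 12, 15] has size 4 > 3, so it alone needs 4 colors.

No, G is not 3-colorable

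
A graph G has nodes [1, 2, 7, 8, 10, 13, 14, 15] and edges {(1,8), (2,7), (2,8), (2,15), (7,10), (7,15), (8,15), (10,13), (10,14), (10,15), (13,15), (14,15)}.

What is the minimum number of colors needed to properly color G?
Clique number ω(G) = 3 (lower bound: χ ≥ ω).
The clique on [2, 8, 15] has size 3, forcing χ ≥ 3, and the coloring below uses 3 colors, so χ(G) = 3.
A valid 3-coloring: color 1: [1, 15]; color 2: [2, 10]; color 3: [7, 8, 13, 14].

χ(G) = 3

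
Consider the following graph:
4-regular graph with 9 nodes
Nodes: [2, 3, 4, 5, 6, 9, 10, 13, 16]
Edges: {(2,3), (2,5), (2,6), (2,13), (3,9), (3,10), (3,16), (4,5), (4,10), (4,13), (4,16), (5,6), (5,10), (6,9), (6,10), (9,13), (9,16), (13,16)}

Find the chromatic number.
χ(G) = 4

Clique number ω(G) = 3 (lower bound: χ ≥ ω).
Suppose a proper 3-coloring c exists. The clique [2, 5, 6] takes 3 distinct colors; by symmetry let c(2) = 1, c(5) = 2, c(6) = 3.
- Vertex 10: neighbors [5, 6] already have colors [2, 3] ⇒ c(10) = 1.
- Vertex 4: neighbors [10, 5] already have colors [1, 2] ⇒ c(4) = 3.
- Vertex 13: neighbors [2, 4] already have colors [1, 3] ⇒ c(13) = 2.
- Vertex 9: neighbors [13, 6] already have colors [2, 3] ⇒ c(9) = 1.
- Vertex 16: neighbors [9, 13, 4] already have colors [1, 2, 3] — all 3 colors blocked. Contradiction.
The forced assignments end in a contradiction, so G has no proper 3-coloring (χ ≥ 4).
The coloring below uses 4 colors, so χ(G) = 4.
A valid 4-coloring: color 1: [2, 4, 9]; color 2: [3, 5, 13]; color 3: [10, 16]; color 4: [6].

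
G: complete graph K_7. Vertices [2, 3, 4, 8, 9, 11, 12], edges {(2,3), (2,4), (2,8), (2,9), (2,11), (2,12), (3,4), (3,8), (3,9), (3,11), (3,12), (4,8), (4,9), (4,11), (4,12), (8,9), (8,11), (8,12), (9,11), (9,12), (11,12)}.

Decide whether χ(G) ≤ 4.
No, G is not 4-colorable

The clique on vertices [2, 3, 4, 8, 9, 11, 12] has size 7 > 4, so it alone needs 7 colors.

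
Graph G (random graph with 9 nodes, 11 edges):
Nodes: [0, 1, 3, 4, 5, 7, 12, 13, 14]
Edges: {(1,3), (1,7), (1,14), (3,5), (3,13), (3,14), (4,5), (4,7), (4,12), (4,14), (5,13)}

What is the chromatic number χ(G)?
Clique number ω(G) = 3 (lower bound: χ ≥ ω).
The clique on [1, 3, 14] has size 3, forcing χ ≥ 3, and the coloring below uses 3 colors, so χ(G) = 3.
A valid 3-coloring: color 1: [0, 3, 4]; color 2: [1, 5, 12]; color 3: [7, 13, 14].

χ(G) = 3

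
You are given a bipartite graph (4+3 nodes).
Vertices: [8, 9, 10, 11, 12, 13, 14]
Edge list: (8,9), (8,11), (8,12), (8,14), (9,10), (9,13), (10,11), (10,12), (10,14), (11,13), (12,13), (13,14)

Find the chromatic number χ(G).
Clique number ω(G) = 2 (lower bound: χ ≥ ω).
The graph is bipartite (no odd cycle), so 2 colors suffice: χ(G) = 2.
A valid 2-coloring: color 1: [8, 10, 13]; color 2: [9, 11, 12, 14].

χ(G) = 2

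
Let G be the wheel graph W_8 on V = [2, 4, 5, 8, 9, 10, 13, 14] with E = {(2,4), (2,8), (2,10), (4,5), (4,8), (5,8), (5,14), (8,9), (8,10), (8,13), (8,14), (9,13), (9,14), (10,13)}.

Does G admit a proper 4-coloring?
Yes, G is 4-colorable

A valid 4-coloring: color 1: [8]; color 2: [4, 9, 10]; color 3: [2, 5, 13]; color 4: [14].
(χ(G) = 4 ≤ 4.)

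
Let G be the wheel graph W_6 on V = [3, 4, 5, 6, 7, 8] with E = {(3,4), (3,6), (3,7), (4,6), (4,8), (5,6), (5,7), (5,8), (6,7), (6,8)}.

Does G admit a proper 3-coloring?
Odd cycle [7, 5, 8, 4, 3] needs 3 colors (χ ≥ 3).
Vertex 6 is adjacent to every vertex of [3, 4, 5, 7, 8], which already need 3 colors among themselves, so 6 needs a new color (χ ≥ 4).
Hence χ(G) ≥ 4 > 3, so no proper 3-coloring exists.

No, G is not 3-colorable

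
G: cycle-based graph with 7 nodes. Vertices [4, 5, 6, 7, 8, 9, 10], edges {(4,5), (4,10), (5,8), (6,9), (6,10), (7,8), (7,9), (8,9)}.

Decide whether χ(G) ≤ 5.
A valid 5-coloring: color 1: [5, 9, 10]; color 2: [4, 6, 8]; color 3: [7].
(χ(G) = 3 ≤ 5.)

Yes, G is 5-colorable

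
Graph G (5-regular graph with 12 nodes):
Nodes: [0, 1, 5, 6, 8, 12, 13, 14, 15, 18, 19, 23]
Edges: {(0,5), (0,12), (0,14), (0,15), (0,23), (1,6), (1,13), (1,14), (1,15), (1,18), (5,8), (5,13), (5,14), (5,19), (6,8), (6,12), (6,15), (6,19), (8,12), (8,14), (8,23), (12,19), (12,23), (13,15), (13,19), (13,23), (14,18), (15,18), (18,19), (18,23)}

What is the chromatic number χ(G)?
χ(G) = 4

Clique number ω(G) = 3 (lower bound: χ ≥ ω).
Suppose a proper 3-coloring c exists. The clique [0, 5, 14] takes 3 distinct colors; by symmetry let c(0) = 1, c(5) = 2, c(14) = 3.
- Vertex 8: neighbors [5, 14] already have colors [2, 3] ⇒ c(8) = 1.
- Vertex 1: neighbors [14] already have colors [3]; try each remaining color.
- Case c(1) = 1:
  - Vertex 13: neighbors [1, 5] already have colors [1, 2] ⇒ c(13) = 3.
  - Vertex 18: neighbors [1, 14] already have colors [1, 3] ⇒ c(18) = 2.
  - Vertex 15: neighbors [0, 18, 13] already have colors [1, 2, 3] — all 3 colors blocked. Contradiction.
- Case c(1) = 2:
  - Vertex 6: neighbors [8, 1] already have colors [1, 2] ⇒ c(6) = 3.
  - Vertex 15: neighbors [0, 1, 6] already have colors [1, 2, 3] — all 3 colors blocked. Contradiction.
Every case ends in a contradiction, so G has no proper 3-coloring (χ ≥ 4).
The coloring below uses 4 colors, so χ(G) = 4.
A valid 4-coloring: color 1: [6, 14, 23]; color 2: [0, 1, 8, 19]; color 3: [12, 13, 18]; color 4: [5, 15].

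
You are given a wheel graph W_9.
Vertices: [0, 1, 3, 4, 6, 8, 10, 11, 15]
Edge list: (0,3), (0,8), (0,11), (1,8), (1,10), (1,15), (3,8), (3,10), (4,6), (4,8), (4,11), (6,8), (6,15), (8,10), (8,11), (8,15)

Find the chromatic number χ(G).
χ(G) = 3

Clique number ω(G) = 3 (lower bound: χ ≥ ω).
The clique on [0, 8, 11] has size 3, forcing χ ≥ 3, and the coloring below uses 3 colors, so χ(G) = 3.
A valid 3-coloring: color 1: [8]; color 2: [1, 3, 6, 11]; color 3: [0, 4, 10, 15].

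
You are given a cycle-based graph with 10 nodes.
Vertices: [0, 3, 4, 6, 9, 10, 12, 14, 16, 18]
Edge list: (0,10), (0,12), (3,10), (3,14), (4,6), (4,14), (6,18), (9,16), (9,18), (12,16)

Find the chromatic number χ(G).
Clique number ω(G) = 2 (lower bound: χ ≥ ω).
The graph is bipartite (no odd cycle), so 2 colors suffice: χ(G) = 2.
A valid 2-coloring: color 1: [6, 9, 10, 12, 14]; color 2: [0, 3, 4, 16, 18].

χ(G) = 2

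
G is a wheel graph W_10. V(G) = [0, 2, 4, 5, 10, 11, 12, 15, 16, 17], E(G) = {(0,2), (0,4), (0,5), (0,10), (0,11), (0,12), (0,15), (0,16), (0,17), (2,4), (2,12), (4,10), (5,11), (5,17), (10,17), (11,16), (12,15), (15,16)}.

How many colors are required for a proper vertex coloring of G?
Clique number ω(G) = 3 (lower bound: χ ≥ ω).
Odd cycle [16, 15, 12, 2, 4, 10, 17, 5, 11] needs 3 colors (χ ≥ 3).
Vertex 0 is adjacent to every vertex of [2, 4, 5, 10, 11, 12, 15, 16, 17], which already need 3 colors among themselves, so 0 needs a new color (χ ≥ 4).
The coloring below uses 4 colors, so χ(G) = 4.
A valid 4-coloring: color 1: [0]; color 2: [4, 5, 12, 16]; color 3: [2, 10, 11, 15]; color 4: [17].

χ(G) = 4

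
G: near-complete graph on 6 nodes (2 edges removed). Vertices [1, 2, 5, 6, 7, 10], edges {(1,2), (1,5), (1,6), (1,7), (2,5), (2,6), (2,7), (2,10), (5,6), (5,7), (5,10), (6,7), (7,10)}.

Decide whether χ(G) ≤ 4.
No, G is not 4-colorable

The clique on vertices [1, 2, 5, 6, 7] has size 5 > 4, so it alone needs 5 colors.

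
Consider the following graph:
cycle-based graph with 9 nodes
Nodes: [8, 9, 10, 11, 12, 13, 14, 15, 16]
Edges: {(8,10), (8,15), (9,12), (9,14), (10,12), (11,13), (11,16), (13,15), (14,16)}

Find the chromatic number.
Clique number ω(G) = 2 (lower bound: χ ≥ ω).
Odd cycle [9, 12, 10, 8, 15, 13, 11, 16, 14] needs 3 colors (χ ≥ 3).
The coloring below uses 3 colors, so χ(G) = 3.
A valid 3-coloring: color 1: [9, 10, 15, 16]; color 2: [8, 12, 13, 14]; color 3: [11].

χ(G) = 3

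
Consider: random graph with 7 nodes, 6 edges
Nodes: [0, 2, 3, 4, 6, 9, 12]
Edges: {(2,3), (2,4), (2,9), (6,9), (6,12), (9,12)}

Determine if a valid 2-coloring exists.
No, G is not 2-colorable

The clique on vertices [6, 9, 12] has size 3 > 2, so it alone needs 3 colors.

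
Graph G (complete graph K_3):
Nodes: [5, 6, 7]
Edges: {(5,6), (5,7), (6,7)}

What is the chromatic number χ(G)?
χ(G) = 3

Clique number ω(G) = 3 (lower bound: χ ≥ ω).
The clique on [5, 6, 7] has size 3, forcing χ ≥ 3, and the coloring below uses 3 colors, so χ(G) = 3.
A valid 3-coloring: color 1: [6]; color 2: [7]; color 3: [5].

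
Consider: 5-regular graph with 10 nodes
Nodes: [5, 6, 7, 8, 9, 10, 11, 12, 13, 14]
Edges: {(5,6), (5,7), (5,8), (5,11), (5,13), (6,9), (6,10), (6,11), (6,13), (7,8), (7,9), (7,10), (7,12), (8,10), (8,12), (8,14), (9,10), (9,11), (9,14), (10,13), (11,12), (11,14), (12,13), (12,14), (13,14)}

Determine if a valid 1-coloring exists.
No, G is not 1-colorable

The clique on vertices [5, 7, 8] has size 3 > 1, so it alone needs 3 colors.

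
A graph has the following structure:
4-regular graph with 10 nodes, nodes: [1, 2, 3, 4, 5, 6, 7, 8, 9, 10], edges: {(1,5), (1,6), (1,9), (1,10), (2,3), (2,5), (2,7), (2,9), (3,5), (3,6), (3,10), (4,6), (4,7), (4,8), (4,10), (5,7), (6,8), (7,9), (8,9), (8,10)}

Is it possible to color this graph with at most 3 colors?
A valid 3-coloring: color 1: [4, 5, 9]; color 2: [1, 3, 7, 8]; color 3: [2, 6, 10].
(χ(G) = 3 ≤ 3.)

Yes, G is 3-colorable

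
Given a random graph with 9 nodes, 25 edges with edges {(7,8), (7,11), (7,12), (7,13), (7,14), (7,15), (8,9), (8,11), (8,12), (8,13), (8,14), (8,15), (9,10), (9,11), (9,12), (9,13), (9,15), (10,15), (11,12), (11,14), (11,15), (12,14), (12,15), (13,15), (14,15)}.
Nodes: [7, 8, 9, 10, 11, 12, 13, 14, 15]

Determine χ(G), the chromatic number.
χ(G) = 6

Clique number ω(G) = 6 (lower bound: χ ≥ ω).
The clique on [7, 8, 11, 12, 14, 15] has size 6, forcing χ ≥ 6, and the coloring below uses 6 colors, so χ(G) = 6.
A valid 6-coloring: color 1: [15]; color 2: [8, 10]; color 3: [7, 9]; color 4: [12, 13]; color 5: [11]; color 6: [14].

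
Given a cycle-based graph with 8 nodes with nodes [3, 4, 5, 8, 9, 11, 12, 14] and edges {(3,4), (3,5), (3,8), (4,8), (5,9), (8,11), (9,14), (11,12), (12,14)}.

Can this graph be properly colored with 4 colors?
Yes, G is 4-colorable

A valid 4-coloring: color 1: [5, 8, 12]; color 2: [3, 11, 14]; color 3: [4, 9].
(χ(G) = 3 ≤ 4.)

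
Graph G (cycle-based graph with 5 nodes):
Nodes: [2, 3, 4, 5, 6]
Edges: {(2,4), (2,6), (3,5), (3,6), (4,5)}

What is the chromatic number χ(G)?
Clique number ω(G) = 2 (lower bound: χ ≥ ω).
Odd cycle [6, 2, 4, 5, 3] needs 3 colors (χ ≥ 3).
The coloring below uses 3 colors, so χ(G) = 3.
A valid 3-coloring: color 1: [5, 6]; color 2: [2, 3]; color 3: [4].

χ(G) = 3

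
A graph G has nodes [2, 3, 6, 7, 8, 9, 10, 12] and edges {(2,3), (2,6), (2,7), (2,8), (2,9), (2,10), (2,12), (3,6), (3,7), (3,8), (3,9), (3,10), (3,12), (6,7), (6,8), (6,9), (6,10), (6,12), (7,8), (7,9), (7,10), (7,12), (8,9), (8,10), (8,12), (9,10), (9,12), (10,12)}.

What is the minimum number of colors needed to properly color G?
χ(G) = 8

Clique number ω(G) = 8 (lower bound: χ ≥ ω).
The clique on [2, 3, 6, 7, 8, 9, 10, 12] has size 8, forcing χ ≥ 8, and the coloring below uses 8 colors, so χ(G) = 8.
A valid 8-coloring: color 1: [3]; color 2: [8]; color 3: [6]; color 4: [2]; color 5: [10]; color 6: [9]; color 7: [12]; color 8: [7].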